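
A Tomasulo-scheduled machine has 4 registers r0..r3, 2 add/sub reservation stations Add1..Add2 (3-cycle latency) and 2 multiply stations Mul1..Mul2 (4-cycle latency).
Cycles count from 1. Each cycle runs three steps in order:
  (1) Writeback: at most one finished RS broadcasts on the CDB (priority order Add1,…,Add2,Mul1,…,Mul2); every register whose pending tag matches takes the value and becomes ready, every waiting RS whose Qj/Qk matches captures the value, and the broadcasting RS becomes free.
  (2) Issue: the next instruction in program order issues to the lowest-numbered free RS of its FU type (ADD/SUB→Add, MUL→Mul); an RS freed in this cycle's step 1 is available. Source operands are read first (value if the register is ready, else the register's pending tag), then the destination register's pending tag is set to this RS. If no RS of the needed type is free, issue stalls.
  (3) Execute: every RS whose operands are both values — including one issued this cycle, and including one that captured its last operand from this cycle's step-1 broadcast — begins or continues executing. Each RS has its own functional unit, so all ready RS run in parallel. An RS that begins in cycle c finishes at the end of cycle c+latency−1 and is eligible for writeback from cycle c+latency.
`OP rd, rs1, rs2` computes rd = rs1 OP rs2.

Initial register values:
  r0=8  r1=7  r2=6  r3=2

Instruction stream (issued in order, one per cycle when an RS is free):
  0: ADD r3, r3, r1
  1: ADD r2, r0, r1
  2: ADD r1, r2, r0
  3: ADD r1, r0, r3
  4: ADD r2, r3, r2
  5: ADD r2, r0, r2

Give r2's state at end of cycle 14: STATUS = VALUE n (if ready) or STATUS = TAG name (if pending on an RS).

  c1: issue ADD r3<-Add1  regs: r0:8,r1:7,r2:6,r3:Add1
  c2: issue ADD r2<-Add2  regs: r0:8,r1:7,r2:Add2,r3:Add1
  c3: stall  regs: r0:8,r1:7,r2:Add2,r3:Add1
  c4: CDB Add1=9; issue ADD r1<-Add1  regs: r0:8,r1:Add1,r2:Add2,r3:9
  c5: CDB Add2=15; issue ADD r1<-Add2  regs: r0:8,r1:Add2,r2:15,r3:9
  c6: stall  regs: r0:8,r1:Add2,r2:15,r3:9
  c7: stall  regs: r0:8,r1:Add2,r2:15,r3:9
  c8: CDB Add1=23; issue ADD r2<-Add1  regs: r0:8,r1:Add2,r2:Add1,r3:9
  c9: CDB Add2=17; issue ADD r2<-Add2  regs: r0:8,r1:17,r2:Add2,r3:9
  c10: -  regs: r0:8,r1:17,r2:Add2,r3:9
  c11: CDB Add1=24  regs: r0:8,r1:17,r2:Add2,r3:9
  c12: -  regs: r0:8,r1:17,r2:Add2,r3:9
  c13: -  regs: r0:8,r1:17,r2:Add2,r3:9
  c14: CDB Add2=32  regs: r0:8,r1:17,r2:32,r3:9

STATUS = VALUE 32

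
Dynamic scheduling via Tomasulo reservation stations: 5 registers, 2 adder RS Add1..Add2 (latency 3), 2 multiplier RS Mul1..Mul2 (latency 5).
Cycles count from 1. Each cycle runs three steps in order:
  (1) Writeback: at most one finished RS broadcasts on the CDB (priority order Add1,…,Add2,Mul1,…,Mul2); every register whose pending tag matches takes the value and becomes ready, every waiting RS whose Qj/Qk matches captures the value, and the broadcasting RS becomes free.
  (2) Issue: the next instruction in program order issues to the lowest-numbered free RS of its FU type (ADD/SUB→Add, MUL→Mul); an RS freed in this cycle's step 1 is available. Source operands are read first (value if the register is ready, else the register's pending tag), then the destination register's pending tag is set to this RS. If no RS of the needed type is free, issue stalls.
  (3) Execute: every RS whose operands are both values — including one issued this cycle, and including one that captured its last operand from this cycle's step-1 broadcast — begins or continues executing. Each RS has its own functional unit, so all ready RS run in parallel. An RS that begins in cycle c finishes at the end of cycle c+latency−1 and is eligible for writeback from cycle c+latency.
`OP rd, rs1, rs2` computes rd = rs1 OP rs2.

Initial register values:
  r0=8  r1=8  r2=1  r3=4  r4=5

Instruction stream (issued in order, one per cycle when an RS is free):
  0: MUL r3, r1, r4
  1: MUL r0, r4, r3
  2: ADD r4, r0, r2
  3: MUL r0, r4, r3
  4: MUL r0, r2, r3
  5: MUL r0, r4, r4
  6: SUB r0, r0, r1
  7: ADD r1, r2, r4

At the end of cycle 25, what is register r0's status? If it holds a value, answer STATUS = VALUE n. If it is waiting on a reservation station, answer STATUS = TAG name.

STATUS = VALUE 40393

cycle 1: issue MUL r3<-Mul1 // r0:8,r1:8,r2:1,r3:Mul1,r4:5
cycle 2: issue MUL r0<-Mul2 // r0:Mul2,r1:8,r2:1,r3:Mul1,r4:5
cycle 3: issue ADD r4<-Add1 // r0:Mul2,r1:8,r2:1,r3:Mul1,r4:Add1
cycle 4: stall // r0:Mul2,r1:8,r2:1,r3:Mul1,r4:Add1
cycle 5: stall // r0:Mul2,r1:8,r2:1,r3:Mul1,r4:Add1
cycle 6: CDB Mul1=40; issue MUL r0<-Mul1 // r0:Mul1,r1:8,r2:1,r3:40,r4:Add1
cycle 7: stall // r0:Mul1,r1:8,r2:1,r3:40,r4:Add1
cycle 8: stall // r0:Mul1,r1:8,r2:1,r3:40,r4:Add1
cycle 9: stall // r0:Mul1,r1:8,r2:1,r3:40,r4:Add1
cycle 10: stall // r0:Mul1,r1:8,r2:1,r3:40,r4:Add1
cycle 11: CDB Mul2=200; issue MUL r0<-Mul2 // r0:Mul2,r1:8,r2:1,r3:40,r4:Add1
cycle 12: stall // r0:Mul2,r1:8,r2:1,r3:40,r4:Add1
cycle 13: stall // r0:Mul2,r1:8,r2:1,r3:40,r4:Add1
cycle 14: CDB Add1=201; stall // r0:Mul2,r1:8,r2:1,r3:40,r4:201
cycle 15: stall // r0:Mul2,r1:8,r2:1,r3:40,r4:201
cycle 16: CDB Mul2=40; issue MUL r0<-Mul2 // r0:Mul2,r1:8,r2:1,r3:40,r4:201
cycle 17: issue SUB r0<-Add1 // r0:Add1,r1:8,r2:1,r3:40,r4:201
cycle 18: issue ADD r1<-Add2 // r0:Add1,r1:Add2,r2:1,r3:40,r4:201
cycle 19: CDB Mul1=8040 // r0:Add1,r1:Add2,r2:1,r3:40,r4:201
cycle 20: - // r0:Add1,r1:Add2,r2:1,r3:40,r4:201
cycle 21: CDB Add2=202 // r0:Add1,r1:202,r2:1,r3:40,r4:201
cycle 22: CDB Mul2=40401 // r0:Add1,r1:202,r2:1,r3:40,r4:201
cycle 23: - // r0:Add1,r1:202,r2:1,r3:40,r4:201
cycle 24: - // r0:Add1,r1:202,r2:1,r3:40,r4:201
cycle 25: CDB Add1=40393 // r0:40393,r1:202,r2:1,r3:40,r4:201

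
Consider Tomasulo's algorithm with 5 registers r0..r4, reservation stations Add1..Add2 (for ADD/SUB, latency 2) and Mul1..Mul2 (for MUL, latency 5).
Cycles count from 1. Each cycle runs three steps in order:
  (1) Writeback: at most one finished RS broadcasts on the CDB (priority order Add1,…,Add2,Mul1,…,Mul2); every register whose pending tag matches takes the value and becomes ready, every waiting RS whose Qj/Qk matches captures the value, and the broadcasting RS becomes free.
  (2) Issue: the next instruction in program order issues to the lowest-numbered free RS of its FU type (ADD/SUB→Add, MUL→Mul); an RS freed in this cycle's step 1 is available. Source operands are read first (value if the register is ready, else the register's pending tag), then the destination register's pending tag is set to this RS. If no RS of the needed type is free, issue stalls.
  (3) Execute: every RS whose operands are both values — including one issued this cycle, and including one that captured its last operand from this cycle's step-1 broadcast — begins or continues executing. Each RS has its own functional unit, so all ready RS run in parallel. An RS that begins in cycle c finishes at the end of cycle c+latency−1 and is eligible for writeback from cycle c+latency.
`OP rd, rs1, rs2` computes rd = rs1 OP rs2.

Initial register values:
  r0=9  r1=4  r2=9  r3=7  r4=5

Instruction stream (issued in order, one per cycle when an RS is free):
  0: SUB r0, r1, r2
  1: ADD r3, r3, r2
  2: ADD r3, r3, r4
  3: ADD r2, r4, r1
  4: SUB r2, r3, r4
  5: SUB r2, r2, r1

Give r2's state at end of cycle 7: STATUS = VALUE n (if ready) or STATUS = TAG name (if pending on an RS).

STATUS = TAG Add2

cycle 1: issue SUB r0<-Add1 // r0:Add1,r1:4,r2:9,r3:7,r4:5
cycle 2: issue ADD r3<-Add2 // r0:Add1,r1:4,r2:9,r3:Add2,r4:5
cycle 3: CDB Add1=-5; issue ADD r3<-Add1 // r0:-5,r1:4,r2:9,r3:Add1,r4:5
cycle 4: CDB Add2=16; issue ADD r2<-Add2 // r0:-5,r1:4,r2:Add2,r3:Add1,r4:5
cycle 5: stall // r0:-5,r1:4,r2:Add2,r3:Add1,r4:5
cycle 6: CDB Add1=21; issue SUB r2<-Add1 // r0:-5,r1:4,r2:Add1,r3:21,r4:5
cycle 7: CDB Add2=9; issue SUB r2<-Add2 // r0:-5,r1:4,r2:Add2,r3:21,r4:5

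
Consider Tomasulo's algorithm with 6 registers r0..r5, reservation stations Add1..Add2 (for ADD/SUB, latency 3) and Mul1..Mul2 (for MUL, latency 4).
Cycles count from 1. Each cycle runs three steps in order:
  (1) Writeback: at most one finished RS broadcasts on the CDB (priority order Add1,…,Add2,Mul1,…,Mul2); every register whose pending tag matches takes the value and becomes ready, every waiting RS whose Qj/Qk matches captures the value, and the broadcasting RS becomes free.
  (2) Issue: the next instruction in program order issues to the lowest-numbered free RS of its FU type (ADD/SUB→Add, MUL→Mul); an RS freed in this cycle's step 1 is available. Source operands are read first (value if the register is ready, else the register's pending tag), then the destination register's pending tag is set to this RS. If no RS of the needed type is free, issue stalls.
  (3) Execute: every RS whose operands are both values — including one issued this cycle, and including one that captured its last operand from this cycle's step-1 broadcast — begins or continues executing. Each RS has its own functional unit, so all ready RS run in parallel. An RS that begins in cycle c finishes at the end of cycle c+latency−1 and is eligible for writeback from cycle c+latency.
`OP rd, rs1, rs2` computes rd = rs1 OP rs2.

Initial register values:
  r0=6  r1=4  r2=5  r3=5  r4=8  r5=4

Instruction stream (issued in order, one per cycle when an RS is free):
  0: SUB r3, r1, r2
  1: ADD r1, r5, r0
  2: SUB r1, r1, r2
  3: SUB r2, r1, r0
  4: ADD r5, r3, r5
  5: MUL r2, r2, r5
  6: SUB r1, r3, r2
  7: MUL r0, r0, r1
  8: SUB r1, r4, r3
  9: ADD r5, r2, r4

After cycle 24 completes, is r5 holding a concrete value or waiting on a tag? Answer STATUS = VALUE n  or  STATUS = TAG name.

STATUS = VALUE 5

  c1: issue SUB r3<-Add1  regs: r0:6,r1:4,r2:5,r3:Add1,r4:8,r5:4
  c2: issue ADD r1<-Add2  regs: r0:6,r1:Add2,r2:5,r3:Add1,r4:8,r5:4
  c3: stall  regs: r0:6,r1:Add2,r2:5,r3:Add1,r4:8,r5:4
  c4: CDB Add1=-1; issue SUB r1<-Add1  regs: r0:6,r1:Add1,r2:5,r3:-1,r4:8,r5:4
  c5: CDB Add2=10; issue SUB r2<-Add2  regs: r0:6,r1:Add1,r2:Add2,r3:-1,r4:8,r5:4
  c6: stall  regs: r0:6,r1:Add1,r2:Add2,r3:-1,r4:8,r5:4
  c7: stall  regs: r0:6,r1:Add1,r2:Add2,r3:-1,r4:8,r5:4
  c8: CDB Add1=5; issue ADD r5<-Add1  regs: r0:6,r1:5,r2:Add2,r3:-1,r4:8,r5:Add1
  c9: issue MUL r2<-Mul1  regs: r0:6,r1:5,r2:Mul1,r3:-1,r4:8,r5:Add1
  c10: stall  regs: r0:6,r1:5,r2:Mul1,r3:-1,r4:8,r5:Add1
  c11: CDB Add1=3; issue SUB r1<-Add1  regs: r0:6,r1:Add1,r2:Mul1,r3:-1,r4:8,r5:3
  c12: CDB Add2=-1; issue MUL r0<-Mul2  regs: r0:Mul2,r1:Add1,r2:Mul1,r3:-1,r4:8,r5:3
  c13: issue SUB r1<-Add2  regs: r0:Mul2,r1:Add2,r2:Mul1,r3:-1,r4:8,r5:3
  c14: stall  regs: r0:Mul2,r1:Add2,r2:Mul1,r3:-1,r4:8,r5:3
  c15: stall  regs: r0:Mul2,r1:Add2,r2:Mul1,r3:-1,r4:8,r5:3
  c16: CDB Add2=9; issue ADD r5<-Add2  regs: r0:Mul2,r1:9,r2:Mul1,r3:-1,r4:8,r5:Add2
  c17: CDB Mul1=-3  regs: r0:Mul2,r1:9,r2:-3,r3:-1,r4:8,r5:Add2
  c18: -  regs: r0:Mul2,r1:9,r2:-3,r3:-1,r4:8,r5:Add2
  c19: -  regs: r0:Mul2,r1:9,r2:-3,r3:-1,r4:8,r5:Add2
  c20: CDB Add1=2  regs: r0:Mul2,r1:9,r2:-3,r3:-1,r4:8,r5:Add2
  c21: CDB Add2=5  regs: r0:Mul2,r1:9,r2:-3,r3:-1,r4:8,r5:5
  c22: -  regs: r0:Mul2,r1:9,r2:-3,r3:-1,r4:8,r5:5
  c23: -  regs: r0:Mul2,r1:9,r2:-3,r3:-1,r4:8,r5:5
  c24: CDB Mul2=12  regs: r0:12,r1:9,r2:-3,r3:-1,r4:8,r5:5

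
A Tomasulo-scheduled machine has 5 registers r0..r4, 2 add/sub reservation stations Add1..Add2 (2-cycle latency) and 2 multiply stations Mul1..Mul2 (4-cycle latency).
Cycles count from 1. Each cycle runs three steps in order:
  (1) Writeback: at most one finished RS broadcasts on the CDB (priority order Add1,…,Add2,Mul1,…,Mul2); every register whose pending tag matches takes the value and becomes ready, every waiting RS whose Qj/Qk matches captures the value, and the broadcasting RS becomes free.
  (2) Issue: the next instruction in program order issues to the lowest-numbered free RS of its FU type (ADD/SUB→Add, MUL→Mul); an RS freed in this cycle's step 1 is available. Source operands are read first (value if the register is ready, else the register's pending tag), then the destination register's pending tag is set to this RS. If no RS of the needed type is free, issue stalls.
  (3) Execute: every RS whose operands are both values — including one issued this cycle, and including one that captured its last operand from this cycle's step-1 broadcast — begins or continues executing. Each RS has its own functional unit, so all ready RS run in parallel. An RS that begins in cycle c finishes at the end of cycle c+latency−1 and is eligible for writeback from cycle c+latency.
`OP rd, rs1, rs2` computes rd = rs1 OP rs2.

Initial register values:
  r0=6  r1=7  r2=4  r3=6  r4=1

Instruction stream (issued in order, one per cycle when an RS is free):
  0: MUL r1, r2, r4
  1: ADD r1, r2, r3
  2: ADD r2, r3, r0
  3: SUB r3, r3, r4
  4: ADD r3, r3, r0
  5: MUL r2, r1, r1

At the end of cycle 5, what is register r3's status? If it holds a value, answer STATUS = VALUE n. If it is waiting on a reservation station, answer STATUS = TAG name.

  c1: issue MUL r1<-Mul1  regs: r0:6,r1:Mul1,r2:4,r3:6,r4:1
  c2: issue ADD r1<-Add1  regs: r0:6,r1:Add1,r2:4,r3:6,r4:1
  c3: issue ADD r2<-Add2  regs: r0:6,r1:Add1,r2:Add2,r3:6,r4:1
  c4: CDB Add1=10; issue SUB r3<-Add1  regs: r0:6,r1:10,r2:Add2,r3:Add1,r4:1
  c5: CDB Add2=12; issue ADD r3<-Add2  regs: r0:6,r1:10,r2:12,r3:Add2,r4:1

STATUS = TAG Add2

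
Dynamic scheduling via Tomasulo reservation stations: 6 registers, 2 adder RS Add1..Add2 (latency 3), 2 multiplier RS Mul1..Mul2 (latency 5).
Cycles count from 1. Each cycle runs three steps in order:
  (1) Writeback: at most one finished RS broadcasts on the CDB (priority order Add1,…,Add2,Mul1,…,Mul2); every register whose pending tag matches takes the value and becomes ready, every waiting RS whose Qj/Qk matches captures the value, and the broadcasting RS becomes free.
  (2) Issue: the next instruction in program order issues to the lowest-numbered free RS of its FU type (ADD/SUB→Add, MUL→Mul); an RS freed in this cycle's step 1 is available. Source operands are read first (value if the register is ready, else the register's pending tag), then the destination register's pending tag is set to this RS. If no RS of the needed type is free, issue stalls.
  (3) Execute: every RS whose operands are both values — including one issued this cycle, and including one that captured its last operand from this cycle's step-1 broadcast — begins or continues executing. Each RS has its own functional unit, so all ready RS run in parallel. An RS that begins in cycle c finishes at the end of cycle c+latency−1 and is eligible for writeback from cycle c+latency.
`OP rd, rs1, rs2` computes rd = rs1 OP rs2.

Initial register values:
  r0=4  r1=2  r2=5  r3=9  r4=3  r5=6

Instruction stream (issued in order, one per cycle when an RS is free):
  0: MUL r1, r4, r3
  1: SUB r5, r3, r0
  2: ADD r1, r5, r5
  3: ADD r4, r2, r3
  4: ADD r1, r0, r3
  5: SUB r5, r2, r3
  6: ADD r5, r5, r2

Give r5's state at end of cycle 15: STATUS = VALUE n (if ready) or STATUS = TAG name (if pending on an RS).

  c1: issue MUL r1<-Mul1  regs: r0:4,r1:Mul1,r2:5,r3:9,r4:3,r5:6
  c2: issue SUB r5<-Add1  regs: r0:4,r1:Mul1,r2:5,r3:9,r4:3,r5:Add1
  c3: issue ADD r1<-Add2  regs: r0:4,r1:Add2,r2:5,r3:9,r4:3,r5:Add1
  c4: stall  regs: r0:4,r1:Add2,r2:5,r3:9,r4:3,r5:Add1
  c5: CDB Add1=5; issue ADD r4<-Add1  regs: r0:4,r1:Add2,r2:5,r3:9,r4:Add1,r5:5
  c6: CDB Mul1=27; stall  regs: r0:4,r1:Add2,r2:5,r3:9,r4:Add1,r5:5
  c7: stall  regs: r0:4,r1:Add2,r2:5,r3:9,r4:Add1,r5:5
  c8: CDB Add1=14; issue ADD r1<-Add1  regs: r0:4,r1:Add1,r2:5,r3:9,r4:14,r5:5
  c9: CDB Add2=10; issue SUB r5<-Add2  regs: r0:4,r1:Add1,r2:5,r3:9,r4:14,r5:Add2
  c10: stall  regs: r0:4,r1:Add1,r2:5,r3:9,r4:14,r5:Add2
  c11: CDB Add1=13; issue ADD r5<-Add1  regs: r0:4,r1:13,r2:5,r3:9,r4:14,r5:Add1
  c12: CDB Add2=-4  regs: r0:4,r1:13,r2:5,r3:9,r4:14,r5:Add1
  c13: -  regs: r0:4,r1:13,r2:5,r3:9,r4:14,r5:Add1
  c14: -  regs: r0:4,r1:13,r2:5,r3:9,r4:14,r5:Add1
  c15: CDB Add1=1  regs: r0:4,r1:13,r2:5,r3:9,r4:14,r5:1

STATUS = VALUE 1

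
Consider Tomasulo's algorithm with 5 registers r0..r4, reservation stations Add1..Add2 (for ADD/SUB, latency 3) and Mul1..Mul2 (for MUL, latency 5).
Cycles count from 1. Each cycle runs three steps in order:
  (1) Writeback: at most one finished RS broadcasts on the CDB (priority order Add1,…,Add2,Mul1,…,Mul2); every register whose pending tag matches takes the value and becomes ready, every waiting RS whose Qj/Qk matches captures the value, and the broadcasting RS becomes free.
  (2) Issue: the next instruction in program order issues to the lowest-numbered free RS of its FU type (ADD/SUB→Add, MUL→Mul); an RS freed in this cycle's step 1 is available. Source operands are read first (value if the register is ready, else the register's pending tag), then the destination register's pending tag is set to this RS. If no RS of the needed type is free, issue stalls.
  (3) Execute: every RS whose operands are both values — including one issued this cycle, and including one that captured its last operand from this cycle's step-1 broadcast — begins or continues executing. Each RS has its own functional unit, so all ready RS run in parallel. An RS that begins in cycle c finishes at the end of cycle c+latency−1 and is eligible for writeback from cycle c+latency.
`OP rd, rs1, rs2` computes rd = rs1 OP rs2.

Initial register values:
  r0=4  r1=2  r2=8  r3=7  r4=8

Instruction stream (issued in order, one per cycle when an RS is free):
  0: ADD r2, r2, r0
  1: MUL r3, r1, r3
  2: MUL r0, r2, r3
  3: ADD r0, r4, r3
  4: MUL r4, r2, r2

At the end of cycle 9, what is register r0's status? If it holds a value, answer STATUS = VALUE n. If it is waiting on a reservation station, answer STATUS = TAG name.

  c1: issue ADD r2<-Add1  regs: r0:4,r1:2,r2:Add1,r3:7,r4:8
  c2: issue MUL r3<-Mul1  regs: r0:4,r1:2,r2:Add1,r3:Mul1,r4:8
  c3: issue MUL r0<-Mul2  regs: r0:Mul2,r1:2,r2:Add1,r3:Mul1,r4:8
  c4: CDB Add1=12; issue ADD r0<-Add1  regs: r0:Add1,r1:2,r2:12,r3:Mul1,r4:8
  c5: stall  regs: r0:Add1,r1:2,r2:12,r3:Mul1,r4:8
  c6: stall  regs: r0:Add1,r1:2,r2:12,r3:Mul1,r4:8
  c7: CDB Mul1=14; issue MUL r4<-Mul1  regs: r0:Add1,r1:2,r2:12,r3:14,r4:Mul1
  c8: -  regs: r0:Add1,r1:2,r2:12,r3:14,r4:Mul1
  c9: -  regs: r0:Add1,r1:2,r2:12,r3:14,r4:Mul1

STATUS = TAG Add1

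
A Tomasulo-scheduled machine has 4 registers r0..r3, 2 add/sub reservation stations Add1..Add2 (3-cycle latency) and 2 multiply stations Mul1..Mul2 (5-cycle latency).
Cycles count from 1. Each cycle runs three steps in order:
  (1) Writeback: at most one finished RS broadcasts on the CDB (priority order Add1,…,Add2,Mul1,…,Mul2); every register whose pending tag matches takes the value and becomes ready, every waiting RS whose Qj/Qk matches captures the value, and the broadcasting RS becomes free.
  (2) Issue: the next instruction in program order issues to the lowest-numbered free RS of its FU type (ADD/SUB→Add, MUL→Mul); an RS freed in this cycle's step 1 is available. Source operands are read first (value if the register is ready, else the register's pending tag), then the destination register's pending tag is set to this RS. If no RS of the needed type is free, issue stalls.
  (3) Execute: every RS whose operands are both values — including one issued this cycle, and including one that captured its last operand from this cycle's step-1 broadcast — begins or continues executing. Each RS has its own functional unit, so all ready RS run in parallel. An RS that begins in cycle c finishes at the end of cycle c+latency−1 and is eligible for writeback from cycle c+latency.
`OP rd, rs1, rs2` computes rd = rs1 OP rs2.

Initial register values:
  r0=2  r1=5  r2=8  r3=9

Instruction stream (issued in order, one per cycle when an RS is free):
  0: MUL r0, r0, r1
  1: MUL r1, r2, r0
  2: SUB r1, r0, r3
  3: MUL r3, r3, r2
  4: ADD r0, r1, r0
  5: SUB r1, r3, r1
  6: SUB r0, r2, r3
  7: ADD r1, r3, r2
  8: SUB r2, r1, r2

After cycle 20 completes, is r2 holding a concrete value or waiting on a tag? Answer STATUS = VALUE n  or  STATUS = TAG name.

STATUS = VALUE 72

cycle 1: issue MUL r0<-Mul1 // r0:Mul1,r1:5,r2:8,r3:9
cycle 2: issue MUL r1<-Mul2 // r0:Mul1,r1:Mul2,r2:8,r3:9
cycle 3: issue SUB r1<-Add1 // r0:Mul1,r1:Add1,r2:8,r3:9
cycle 4: stall // r0:Mul1,r1:Add1,r2:8,r3:9
cycle 5: stall // r0:Mul1,r1:Add1,r2:8,r3:9
cycle 6: CDB Mul1=10; issue MUL r3<-Mul1 // r0:10,r1:Add1,r2:8,r3:Mul1
cycle 7: issue ADD r0<-Add2 // r0:Add2,r1:Add1,r2:8,r3:Mul1
cycle 8: stall // r0:Add2,r1:Add1,r2:8,r3:Mul1
cycle 9: CDB Add1=1; issue SUB r1<-Add1 // r0:Add2,r1:Add1,r2:8,r3:Mul1
cycle 10: stall // r0:Add2,r1:Add1,r2:8,r3:Mul1
cycle 11: CDB Mul1=72; stall // r0:Add2,r1:Add1,r2:8,r3:72
cycle 12: CDB Add2=11; issue SUB r0<-Add2 // r0:Add2,r1:Add1,r2:8,r3:72
cycle 13: CDB Mul2=80; stall // r0:Add2,r1:Add1,r2:8,r3:72
cycle 14: CDB Add1=71; issue ADD r1<-Add1 // r0:Add2,r1:Add1,r2:8,r3:72
cycle 15: CDB Add2=-64; issue SUB r2<-Add2 // r0:-64,r1:Add1,r2:Add2,r3:72
cycle 16: - // r0:-64,r1:Add1,r2:Add2,r3:72
cycle 17: CDB Add1=80 // r0:-64,r1:80,r2:Add2,r3:72
cycle 18: - // r0:-64,r1:80,r2:Add2,r3:72
cycle 19: - // r0:-64,r1:80,r2:Add2,r3:72
cycle 20: CDB Add2=72 // r0:-64,r1:80,r2:72,r3:72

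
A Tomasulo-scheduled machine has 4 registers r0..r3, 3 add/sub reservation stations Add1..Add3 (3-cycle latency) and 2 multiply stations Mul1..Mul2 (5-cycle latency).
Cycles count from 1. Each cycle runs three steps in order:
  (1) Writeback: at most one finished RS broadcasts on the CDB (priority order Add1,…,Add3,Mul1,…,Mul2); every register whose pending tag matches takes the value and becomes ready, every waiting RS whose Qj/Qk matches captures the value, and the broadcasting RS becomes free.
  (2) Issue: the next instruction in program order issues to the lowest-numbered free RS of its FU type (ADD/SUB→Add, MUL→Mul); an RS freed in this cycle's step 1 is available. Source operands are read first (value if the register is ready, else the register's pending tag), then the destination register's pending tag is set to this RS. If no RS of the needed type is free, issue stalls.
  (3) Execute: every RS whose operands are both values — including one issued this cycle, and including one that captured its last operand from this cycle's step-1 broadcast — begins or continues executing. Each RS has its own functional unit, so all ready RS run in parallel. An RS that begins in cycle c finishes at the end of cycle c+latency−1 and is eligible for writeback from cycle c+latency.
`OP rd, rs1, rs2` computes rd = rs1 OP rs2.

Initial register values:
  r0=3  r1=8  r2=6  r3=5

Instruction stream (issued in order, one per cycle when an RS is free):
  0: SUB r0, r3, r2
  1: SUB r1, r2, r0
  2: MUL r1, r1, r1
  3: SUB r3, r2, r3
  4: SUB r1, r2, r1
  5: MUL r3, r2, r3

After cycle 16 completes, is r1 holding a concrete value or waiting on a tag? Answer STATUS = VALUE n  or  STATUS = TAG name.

c1: issue SUB r0<-Add1 | r0:Add1,r1:8,r2:6,r3:5
c2: issue SUB r1<-Add2 | r0:Add1,r1:Add2,r2:6,r3:5
c3: issue MUL r1<-Mul1 | r0:Add1,r1:Mul1,r2:6,r3:5
c4: CDB Add1=-1; issue SUB r3<-Add1 | r0:-1,r1:Mul1,r2:6,r3:Add1
c5: issue SUB r1<-Add3 | r0:-1,r1:Add3,r2:6,r3:Add1
c6: issue MUL r3<-Mul2 | r0:-1,r1:Add3,r2:6,r3:Mul2
c7: CDB Add1=1 | r0:-1,r1:Add3,r2:6,r3:Mul2
c8: CDB Add2=7 | r0:-1,r1:Add3,r2:6,r3:Mul2
c9: - | r0:-1,r1:Add3,r2:6,r3:Mul2
c10: - | r0:-1,r1:Add3,r2:6,r3:Mul2
c11: - | r0:-1,r1:Add3,r2:6,r3:Mul2
c12: CDB Mul2=6 | r0:-1,r1:Add3,r2:6,r3:6
c13: CDB Mul1=49 | r0:-1,r1:Add3,r2:6,r3:6
c14: - | r0:-1,r1:Add3,r2:6,r3:6
c15: - | r0:-1,r1:Add3,r2:6,r3:6
c16: CDB Add3=-43 | r0:-1,r1:-43,r2:6,r3:6

STATUS = VALUE -43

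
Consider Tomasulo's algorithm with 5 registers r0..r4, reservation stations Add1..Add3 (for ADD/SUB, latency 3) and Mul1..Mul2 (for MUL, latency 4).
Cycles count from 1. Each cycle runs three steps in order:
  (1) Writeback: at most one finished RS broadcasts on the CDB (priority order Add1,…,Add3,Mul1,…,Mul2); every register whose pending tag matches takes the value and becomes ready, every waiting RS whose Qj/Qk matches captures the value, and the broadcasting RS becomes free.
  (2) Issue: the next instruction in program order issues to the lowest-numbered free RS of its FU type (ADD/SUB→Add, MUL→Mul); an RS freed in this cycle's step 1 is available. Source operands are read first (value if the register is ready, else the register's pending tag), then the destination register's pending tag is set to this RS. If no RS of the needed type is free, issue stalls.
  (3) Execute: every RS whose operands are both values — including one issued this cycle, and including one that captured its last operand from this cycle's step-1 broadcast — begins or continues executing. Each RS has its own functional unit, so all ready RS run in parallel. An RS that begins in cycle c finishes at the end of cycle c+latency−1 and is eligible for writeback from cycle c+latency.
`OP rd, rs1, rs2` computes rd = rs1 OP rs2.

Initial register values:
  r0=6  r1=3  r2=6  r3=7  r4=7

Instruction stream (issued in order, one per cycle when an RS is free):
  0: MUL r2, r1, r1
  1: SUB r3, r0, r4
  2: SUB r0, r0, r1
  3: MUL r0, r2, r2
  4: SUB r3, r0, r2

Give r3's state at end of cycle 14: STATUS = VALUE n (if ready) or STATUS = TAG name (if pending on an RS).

STATUS = VALUE 72

cycle 1: issue MUL r2<-Mul1 // r0:6,r1:3,r2:Mul1,r3:7,r4:7
cycle 2: issue SUB r3<-Add1 // r0:6,r1:3,r2:Mul1,r3:Add1,r4:7
cycle 3: issue SUB r0<-Add2 // r0:Add2,r1:3,r2:Mul1,r3:Add1,r4:7
cycle 4: issue MUL r0<-Mul2 // r0:Mul2,r1:3,r2:Mul1,r3:Add1,r4:7
cycle 5: CDB Add1=-1; issue SUB r3<-Add1 // r0:Mul2,r1:3,r2:Mul1,r3:Add1,r4:7
cycle 6: CDB Add2=3 // r0:Mul2,r1:3,r2:Mul1,r3:Add1,r4:7
cycle 7: CDB Mul1=9 // r0:Mul2,r1:3,r2:9,r3:Add1,r4:7
cycle 8: - // r0:Mul2,r1:3,r2:9,r3:Add1,r4:7
cycle 9: - // r0:Mul2,r1:3,r2:9,r3:Add1,r4:7
cycle 10: - // r0:Mul2,r1:3,r2:9,r3:Add1,r4:7
cycle 11: CDB Mul2=81 // r0:81,r1:3,r2:9,r3:Add1,r4:7
cycle 12: - // r0:81,r1:3,r2:9,r3:Add1,r4:7
cycle 13: - // r0:81,r1:3,r2:9,r3:Add1,r4:7
cycle 14: CDB Add1=72 // r0:81,r1:3,r2:9,r3:72,r4:7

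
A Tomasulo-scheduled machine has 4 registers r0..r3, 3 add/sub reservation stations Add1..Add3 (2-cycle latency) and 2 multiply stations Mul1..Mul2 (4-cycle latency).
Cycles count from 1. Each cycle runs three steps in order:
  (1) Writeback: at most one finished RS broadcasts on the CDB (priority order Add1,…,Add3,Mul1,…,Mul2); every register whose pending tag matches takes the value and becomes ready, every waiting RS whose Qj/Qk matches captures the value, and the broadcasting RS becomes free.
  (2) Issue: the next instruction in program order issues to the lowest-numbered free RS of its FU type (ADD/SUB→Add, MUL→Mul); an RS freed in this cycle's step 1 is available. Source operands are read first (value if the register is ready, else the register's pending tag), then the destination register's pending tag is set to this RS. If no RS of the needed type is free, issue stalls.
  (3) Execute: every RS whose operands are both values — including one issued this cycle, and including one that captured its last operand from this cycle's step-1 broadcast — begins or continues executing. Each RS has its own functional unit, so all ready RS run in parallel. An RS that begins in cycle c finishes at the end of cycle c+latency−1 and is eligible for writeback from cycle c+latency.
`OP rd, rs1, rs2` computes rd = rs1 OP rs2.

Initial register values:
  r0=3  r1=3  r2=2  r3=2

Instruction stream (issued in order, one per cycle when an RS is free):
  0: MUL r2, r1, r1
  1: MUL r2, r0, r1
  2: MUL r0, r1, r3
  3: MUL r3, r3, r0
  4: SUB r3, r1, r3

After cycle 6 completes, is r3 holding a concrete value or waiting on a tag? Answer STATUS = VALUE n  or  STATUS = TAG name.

cycle 1: issue MUL r2<-Mul1 // r0:3,r1:3,r2:Mul1,r3:2
cycle 2: issue MUL r2<-Mul2 // r0:3,r1:3,r2:Mul2,r3:2
cycle 3: stall // r0:3,r1:3,r2:Mul2,r3:2
cycle 4: stall // r0:3,r1:3,r2:Mul2,r3:2
cycle 5: CDB Mul1=9; issue MUL r0<-Mul1 // r0:Mul1,r1:3,r2:Mul2,r3:2
cycle 6: CDB Mul2=9; issue MUL r3<-Mul2 // r0:Mul1,r1:3,r2:9,r3:Mul2

STATUS = TAG Mul2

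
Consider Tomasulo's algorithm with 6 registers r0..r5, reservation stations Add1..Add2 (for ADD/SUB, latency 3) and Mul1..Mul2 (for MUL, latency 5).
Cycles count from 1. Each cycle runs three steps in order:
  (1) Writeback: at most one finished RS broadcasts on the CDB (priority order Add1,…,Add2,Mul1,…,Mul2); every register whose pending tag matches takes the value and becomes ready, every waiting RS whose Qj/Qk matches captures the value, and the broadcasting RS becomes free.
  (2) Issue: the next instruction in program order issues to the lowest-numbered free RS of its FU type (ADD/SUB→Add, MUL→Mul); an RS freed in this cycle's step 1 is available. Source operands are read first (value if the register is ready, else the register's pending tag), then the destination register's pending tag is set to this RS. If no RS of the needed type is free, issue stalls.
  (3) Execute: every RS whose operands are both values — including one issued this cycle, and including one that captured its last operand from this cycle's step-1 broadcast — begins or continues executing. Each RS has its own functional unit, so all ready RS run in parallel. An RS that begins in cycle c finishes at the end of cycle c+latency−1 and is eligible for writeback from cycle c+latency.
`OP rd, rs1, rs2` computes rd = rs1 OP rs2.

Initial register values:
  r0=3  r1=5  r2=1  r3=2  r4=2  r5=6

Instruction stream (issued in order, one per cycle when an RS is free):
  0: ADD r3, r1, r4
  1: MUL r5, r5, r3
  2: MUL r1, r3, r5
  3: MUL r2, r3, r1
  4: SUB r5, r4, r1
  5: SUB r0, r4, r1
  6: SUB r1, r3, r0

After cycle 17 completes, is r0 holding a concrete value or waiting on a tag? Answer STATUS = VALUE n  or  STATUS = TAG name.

STATUS = TAG Add2

c1: issue ADD r3<-Add1 | r0:3,r1:5,r2:1,r3:Add1,r4:2,r5:6
c2: issue MUL r5<-Mul1 | r0:3,r1:5,r2:1,r3:Add1,r4:2,r5:Mul1
c3: issue MUL r1<-Mul2 | r0:3,r1:Mul2,r2:1,r3:Add1,r4:2,r5:Mul1
c4: CDB Add1=7; stall | r0:3,r1:Mul2,r2:1,r3:7,r4:2,r5:Mul1
c5: stall | r0:3,r1:Mul2,r2:1,r3:7,r4:2,r5:Mul1
c6: stall | r0:3,r1:Mul2,r2:1,r3:7,r4:2,r5:Mul1
c7: stall | r0:3,r1:Mul2,r2:1,r3:7,r4:2,r5:Mul1
c8: stall | r0:3,r1:Mul2,r2:1,r3:7,r4:2,r5:Mul1
c9: CDB Mul1=42; issue MUL r2<-Mul1 | r0:3,r1:Mul2,r2:Mul1,r3:7,r4:2,r5:42
c10: issue SUB r5<-Add1 | r0:3,r1:Mul2,r2:Mul1,r3:7,r4:2,r5:Add1
c11: issue SUB r0<-Add2 | r0:Add2,r1:Mul2,r2:Mul1,r3:7,r4:2,r5:Add1
c12: stall | r0:Add2,r1:Mul2,r2:Mul1,r3:7,r4:2,r5:Add1
c13: stall | r0:Add2,r1:Mul2,r2:Mul1,r3:7,r4:2,r5:Add1
c14: CDB Mul2=294; stall | r0:Add2,r1:294,r2:Mul1,r3:7,r4:2,r5:Add1
c15: stall | r0:Add2,r1:294,r2:Mul1,r3:7,r4:2,r5:Add1
c16: stall | r0:Add2,r1:294,r2:Mul1,r3:7,r4:2,r5:Add1
c17: CDB Add1=-292; issue SUB r1<-Add1 | r0:Add2,r1:Add1,r2:Mul1,r3:7,r4:2,r5:-292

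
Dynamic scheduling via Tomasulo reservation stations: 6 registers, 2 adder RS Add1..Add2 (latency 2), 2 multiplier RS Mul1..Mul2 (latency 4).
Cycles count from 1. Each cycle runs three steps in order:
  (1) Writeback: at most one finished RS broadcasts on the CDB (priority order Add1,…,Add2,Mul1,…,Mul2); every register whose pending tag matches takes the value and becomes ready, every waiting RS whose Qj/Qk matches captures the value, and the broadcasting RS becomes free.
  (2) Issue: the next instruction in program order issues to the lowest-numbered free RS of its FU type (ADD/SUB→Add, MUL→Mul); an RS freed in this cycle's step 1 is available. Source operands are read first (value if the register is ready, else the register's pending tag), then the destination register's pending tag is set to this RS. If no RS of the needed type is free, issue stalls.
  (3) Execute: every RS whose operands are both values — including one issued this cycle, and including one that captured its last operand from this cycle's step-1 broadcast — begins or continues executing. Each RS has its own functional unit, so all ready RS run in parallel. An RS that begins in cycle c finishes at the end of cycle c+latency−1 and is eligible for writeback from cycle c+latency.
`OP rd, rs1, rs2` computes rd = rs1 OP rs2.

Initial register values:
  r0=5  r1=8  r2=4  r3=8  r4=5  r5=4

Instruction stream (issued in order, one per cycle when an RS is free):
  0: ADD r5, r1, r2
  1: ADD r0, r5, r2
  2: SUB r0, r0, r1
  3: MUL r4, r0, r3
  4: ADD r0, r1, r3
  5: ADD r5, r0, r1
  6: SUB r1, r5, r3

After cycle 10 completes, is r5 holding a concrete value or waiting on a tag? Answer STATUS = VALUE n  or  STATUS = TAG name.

STATUS = VALUE 24

c1: issue ADD r5<-Add1 | r0:5,r1:8,r2:4,r3:8,r4:5,r5:Add1
c2: issue ADD r0<-Add2 | r0:Add2,r1:8,r2:4,r3:8,r4:5,r5:Add1
c3: CDB Add1=12; issue SUB r0<-Add1 | r0:Add1,r1:8,r2:4,r3:8,r4:5,r5:12
c4: issue MUL r4<-Mul1 | r0:Add1,r1:8,r2:4,r3:8,r4:Mul1,r5:12
c5: CDB Add2=16; issue ADD r0<-Add2 | r0:Add2,r1:8,r2:4,r3:8,r4:Mul1,r5:12
c6: stall | r0:Add2,r1:8,r2:4,r3:8,r4:Mul1,r5:12
c7: CDB Add1=8; issue ADD r5<-Add1 | r0:Add2,r1:8,r2:4,r3:8,r4:Mul1,r5:Add1
c8: CDB Add2=16; issue SUB r1<-Add2 | r0:16,r1:Add2,r2:4,r3:8,r4:Mul1,r5:Add1
c9: - | r0:16,r1:Add2,r2:4,r3:8,r4:Mul1,r5:Add1
c10: CDB Add1=24 | r0:16,r1:Add2,r2:4,r3:8,r4:Mul1,r5:24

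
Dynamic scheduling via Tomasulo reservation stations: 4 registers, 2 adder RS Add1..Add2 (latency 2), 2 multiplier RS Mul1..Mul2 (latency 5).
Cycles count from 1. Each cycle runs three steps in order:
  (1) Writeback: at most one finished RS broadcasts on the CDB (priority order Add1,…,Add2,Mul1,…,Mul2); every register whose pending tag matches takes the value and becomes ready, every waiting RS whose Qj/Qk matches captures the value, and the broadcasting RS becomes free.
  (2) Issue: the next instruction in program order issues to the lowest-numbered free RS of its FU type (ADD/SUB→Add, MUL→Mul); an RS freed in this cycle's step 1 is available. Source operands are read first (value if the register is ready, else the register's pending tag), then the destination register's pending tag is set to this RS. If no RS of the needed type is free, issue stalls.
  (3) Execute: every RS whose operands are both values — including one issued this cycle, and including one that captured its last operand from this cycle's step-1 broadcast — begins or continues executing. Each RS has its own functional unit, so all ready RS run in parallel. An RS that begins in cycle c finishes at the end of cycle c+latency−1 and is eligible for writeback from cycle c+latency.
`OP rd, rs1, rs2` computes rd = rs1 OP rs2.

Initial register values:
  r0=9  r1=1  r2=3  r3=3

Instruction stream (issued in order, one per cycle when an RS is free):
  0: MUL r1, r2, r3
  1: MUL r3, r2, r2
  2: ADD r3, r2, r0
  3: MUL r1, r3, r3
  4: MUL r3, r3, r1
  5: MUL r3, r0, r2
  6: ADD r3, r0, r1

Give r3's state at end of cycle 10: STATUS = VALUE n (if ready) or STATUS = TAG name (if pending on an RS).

cycle 1: issue MUL r1<-Mul1 // r0:9,r1:Mul1,r2:3,r3:3
cycle 2: issue MUL r3<-Mul2 // r0:9,r1:Mul1,r2:3,r3:Mul2
cycle 3: issue ADD r3<-Add1 // r0:9,r1:Mul1,r2:3,r3:Add1
cycle 4: stall // r0:9,r1:Mul1,r2:3,r3:Add1
cycle 5: CDB Add1=12; stall // r0:9,r1:Mul1,r2:3,r3:12
cycle 6: CDB Mul1=9; issue MUL r1<-Mul1 // r0:9,r1:Mul1,r2:3,r3:12
cycle 7: CDB Mul2=9; issue MUL r3<-Mul2 // r0:9,r1:Mul1,r2:3,r3:Mul2
cycle 8: stall // r0:9,r1:Mul1,r2:3,r3:Mul2
cycle 9: stall // r0:9,r1:Mul1,r2:3,r3:Mul2
cycle 10: stall // r0:9,r1:Mul1,r2:3,r3:Mul2

STATUS = TAG Mul2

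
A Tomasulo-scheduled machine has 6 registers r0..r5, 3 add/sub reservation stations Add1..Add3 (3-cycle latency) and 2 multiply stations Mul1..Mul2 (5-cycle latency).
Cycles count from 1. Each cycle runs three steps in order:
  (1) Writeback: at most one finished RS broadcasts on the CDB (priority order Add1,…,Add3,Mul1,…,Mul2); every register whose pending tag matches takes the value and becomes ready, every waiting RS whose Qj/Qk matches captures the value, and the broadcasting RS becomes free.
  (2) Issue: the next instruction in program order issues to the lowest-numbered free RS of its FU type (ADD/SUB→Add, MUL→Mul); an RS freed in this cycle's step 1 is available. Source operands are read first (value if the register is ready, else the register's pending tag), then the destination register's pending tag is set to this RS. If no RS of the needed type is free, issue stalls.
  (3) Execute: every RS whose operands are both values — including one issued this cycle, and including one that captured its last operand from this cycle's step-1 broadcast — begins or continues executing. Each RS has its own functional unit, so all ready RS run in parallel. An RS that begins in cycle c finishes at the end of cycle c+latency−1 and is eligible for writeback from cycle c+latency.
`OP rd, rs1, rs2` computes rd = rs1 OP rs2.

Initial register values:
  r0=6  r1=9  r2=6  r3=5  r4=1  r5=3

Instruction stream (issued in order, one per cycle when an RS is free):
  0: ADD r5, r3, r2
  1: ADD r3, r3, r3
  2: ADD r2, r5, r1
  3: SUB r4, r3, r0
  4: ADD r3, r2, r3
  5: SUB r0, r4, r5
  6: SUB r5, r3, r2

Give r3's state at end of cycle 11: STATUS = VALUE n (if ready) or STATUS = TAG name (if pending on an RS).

  c1: issue ADD r5<-Add1  regs: r0:6,r1:9,r2:6,r3:5,r4:1,r5:Add1
  c2: issue ADD r3<-Add2  regs: r0:6,r1:9,r2:6,r3:Add2,r4:1,r5:Add1
  c3: issue ADD r2<-Add3  regs: r0:6,r1:9,r2:Add3,r3:Add2,r4:1,r5:Add1
  c4: CDB Add1=11; issue SUB r4<-Add1  regs: r0:6,r1:9,r2:Add3,r3:Add2,r4:Add1,r5:11
  c5: CDB Add2=10; issue ADD r3<-Add2  regs: r0:6,r1:9,r2:Add3,r3:Add2,r4:Add1,r5:11
  c6: stall  regs: r0:6,r1:9,r2:Add3,r3:Add2,r4:Add1,r5:11
  c7: CDB Add3=20; issue SUB r0<-Add3  regs: r0:Add3,r1:9,r2:20,r3:Add2,r4:Add1,r5:11
  c8: CDB Add1=4; issue SUB r5<-Add1  regs: r0:Add3,r1:9,r2:20,r3:Add2,r4:4,r5:Add1
  c9: -  regs: r0:Add3,r1:9,r2:20,r3:Add2,r4:4,r5:Add1
  c10: CDB Add2=30  regs: r0:Add3,r1:9,r2:20,r3:30,r4:4,r5:Add1
  c11: CDB Add3=-7  regs: r0:-7,r1:9,r2:20,r3:30,r4:4,r5:Add1

STATUS = VALUE 30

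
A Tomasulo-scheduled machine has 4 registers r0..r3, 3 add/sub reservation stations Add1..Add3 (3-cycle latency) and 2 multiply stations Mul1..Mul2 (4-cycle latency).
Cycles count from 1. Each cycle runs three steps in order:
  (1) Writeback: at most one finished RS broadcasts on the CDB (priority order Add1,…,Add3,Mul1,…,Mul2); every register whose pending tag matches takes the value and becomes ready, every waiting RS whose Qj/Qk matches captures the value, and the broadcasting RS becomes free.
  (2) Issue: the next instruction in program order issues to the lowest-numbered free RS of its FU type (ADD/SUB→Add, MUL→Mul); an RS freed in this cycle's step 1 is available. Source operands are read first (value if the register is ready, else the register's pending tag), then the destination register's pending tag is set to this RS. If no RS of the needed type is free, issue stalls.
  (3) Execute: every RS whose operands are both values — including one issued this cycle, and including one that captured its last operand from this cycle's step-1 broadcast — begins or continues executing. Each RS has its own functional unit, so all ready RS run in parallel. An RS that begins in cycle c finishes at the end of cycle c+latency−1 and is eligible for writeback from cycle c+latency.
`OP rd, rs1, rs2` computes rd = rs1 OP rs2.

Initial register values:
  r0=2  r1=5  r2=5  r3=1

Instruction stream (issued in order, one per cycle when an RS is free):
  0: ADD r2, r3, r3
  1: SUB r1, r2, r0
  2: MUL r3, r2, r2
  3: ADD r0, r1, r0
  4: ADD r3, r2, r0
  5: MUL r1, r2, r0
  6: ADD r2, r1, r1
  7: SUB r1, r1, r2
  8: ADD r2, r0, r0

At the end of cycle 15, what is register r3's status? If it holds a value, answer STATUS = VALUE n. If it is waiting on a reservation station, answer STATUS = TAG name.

c1: issue ADD r2<-Add1 | r0:2,r1:5,r2:Add1,r3:1
c2: issue SUB r1<-Add2 | r0:2,r1:Add2,r2:Add1,r3:1
c3: issue MUL r3<-Mul1 | r0:2,r1:Add2,r2:Add1,r3:Mul1
c4: CDB Add1=2; issue ADD r0<-Add1 | r0:Add1,r1:Add2,r2:2,r3:Mul1
c5: issue ADD r3<-Add3 | r0:Add1,r1:Add2,r2:2,r3:Add3
c6: issue MUL r1<-Mul2 | r0:Add1,r1:Mul2,r2:2,r3:Add3
c7: CDB Add2=0; issue ADD r2<-Add2 | r0:Add1,r1:Mul2,r2:Add2,r3:Add3
c8: CDB Mul1=4; stall | r0:Add1,r1:Mul2,r2:Add2,r3:Add3
c9: stall | r0:Add1,r1:Mul2,r2:Add2,r3:Add3
c10: CDB Add1=2; issue SUB r1<-Add1 | r0:2,r1:Add1,r2:Add2,r3:Add3
c11: stall | r0:2,r1:Add1,r2:Add2,r3:Add3
c12: stall | r0:2,r1:Add1,r2:Add2,r3:Add3
c13: CDB Add3=4; issue ADD r2<-Add3 | r0:2,r1:Add1,r2:Add3,r3:4
c14: CDB Mul2=4 | r0:2,r1:Add1,r2:Add3,r3:4
c15: - | r0:2,r1:Add1,r2:Add3,r3:4

STATUS = VALUE 4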